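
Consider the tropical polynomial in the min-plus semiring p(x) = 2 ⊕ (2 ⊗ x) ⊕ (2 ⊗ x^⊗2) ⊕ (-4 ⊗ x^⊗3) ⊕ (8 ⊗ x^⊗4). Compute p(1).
p(1) = -1

A tropical monomial a ⊗ x^⊗i evaluates to a + i · x. Evaluating each term at x = 1:
  Term 0 contributes 2 + 0 · 1 = 2
  Term 1 contributes 2 + 1 · 1 = 3
  Term 2 contributes 2 + 2 · 1 = 4
  Term 3 contributes -4 + 3 · 1 = -1
  Term 4 contributes 8 + 4 · 1 = 12
p(1) = ⊕ of these = min[2, 3, 4, -1, 12] = -1.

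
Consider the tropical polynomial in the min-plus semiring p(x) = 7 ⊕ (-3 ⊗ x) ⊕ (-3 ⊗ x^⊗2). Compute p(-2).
p(-2) = -7

A tropical monomial a ⊗ x^⊗i evaluates to a + i · x. Evaluating each term at x = -2:
  Term 0 contributes 7 + 0 · -2 = 7
  Term 1 contributes -3 + 1 · -2 = -5
  Term 2 contributes -3 + 2 · -2 = -7
p(-2) = ⊕ of these = min[7, -5, -7] = -7.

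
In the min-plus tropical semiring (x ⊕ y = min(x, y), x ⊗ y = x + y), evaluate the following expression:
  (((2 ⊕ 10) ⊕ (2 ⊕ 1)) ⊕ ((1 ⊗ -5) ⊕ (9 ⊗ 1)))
(((2 ⊕ 10) ⊕ (2 ⊕ 1)) ⊕ ((1 ⊗ -5) ⊕ (9 ⊗ 1))) = -4

Expand innermost to outermost. Recall ⊕ takes the minimum of its arguments and ⊗ takes their sum. Working out the expression (((2 ⊕ 10) ⊕ (2 ⊕ 1)) ⊕ ((1 ⊗ -5) ⊕ (9 ⊗ 1))) gives -4.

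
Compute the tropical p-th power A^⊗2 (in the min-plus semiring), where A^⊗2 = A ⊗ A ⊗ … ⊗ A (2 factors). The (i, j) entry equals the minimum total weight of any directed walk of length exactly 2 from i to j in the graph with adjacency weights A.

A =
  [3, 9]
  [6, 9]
A^⊗2 =
  [6, 12]
  [9, 15]

Each entry (A^⊗2)_ij equals the minimum over all length-2 walks i = v_0 → v_1 → … → v_2 = j of Σ_t A[v_t][v_{t+1}]. For example, for (i, j) = (0, 1) we minimise over 2 possible intermediate vertex sequences; the minimum is 12, attained along the walk 0 → 0 → 1.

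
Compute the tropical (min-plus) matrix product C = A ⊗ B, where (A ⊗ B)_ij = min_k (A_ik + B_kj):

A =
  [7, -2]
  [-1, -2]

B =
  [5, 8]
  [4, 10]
A ⊗ B =
  [2, 8]
  [2, 7]

Apply the min-plus product entry-by-entry:
  C[0][0] = min over k of (A[0][0] + B[0][0] = 7 + 5 = 12, A[0][1] + B[1][0] = -2 + 4 = 2) = 2 (attained at k = 1)
  C[0][1] = min over k of (A[0][0] + B[0][1] = 7 + 8 = 15, A[0][1] + B[1][1] = -2 + 10 = 8) = 8 (attained at k = 1)
  C[1][0] = min over k of (A[1][0] + B[0][0] = -1 + 5 = 4, A[1][1] + B[1][0] = -2 + 4 = 2) = 2 (attained at k = 1)
  C[1][1] = min over k of (A[1][0] + B[0][1] = -1 + 8 = 7, A[1][1] + B[1][1] = -2 + 10 = 8) = 7 (attained at k = 0)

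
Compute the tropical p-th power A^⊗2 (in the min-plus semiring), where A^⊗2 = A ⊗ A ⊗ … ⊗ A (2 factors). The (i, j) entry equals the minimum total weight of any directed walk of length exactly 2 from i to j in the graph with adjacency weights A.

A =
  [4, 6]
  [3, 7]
A^⊗2 =
  [8, 10]
  [7, 9]

Each entry (A^⊗2)_ij equals the minimum over all length-2 walks i = v_0 → v_1 → … → v_2 = j of Σ_t A[v_t][v_{t+1}]. For example, for (i, j) = (0, 1) we minimise over 2 possible intermediate vertex sequences; the minimum is 10, attained along the walk 0 → 0 → 1.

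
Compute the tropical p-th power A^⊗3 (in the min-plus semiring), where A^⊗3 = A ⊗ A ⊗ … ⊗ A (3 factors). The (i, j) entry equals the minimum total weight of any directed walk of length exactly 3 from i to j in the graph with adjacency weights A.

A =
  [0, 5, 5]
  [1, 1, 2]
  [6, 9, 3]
A^⊗3 =
  [0, 5, 5]
  [1, 3, 4]
  [6, 11, 9]

Each entry (A^⊗3)_ij equals the minimum over all length-3 walks i = v_0 → v_1 → … → v_3 = j of Σ_t A[v_t][v_{t+1}]. For example, for (i, j) = (0, 2) we minimise over 9 possible intermediate vertex sequences; the minimum is 5, attained along the walk 0 → 0 → 0 → 2.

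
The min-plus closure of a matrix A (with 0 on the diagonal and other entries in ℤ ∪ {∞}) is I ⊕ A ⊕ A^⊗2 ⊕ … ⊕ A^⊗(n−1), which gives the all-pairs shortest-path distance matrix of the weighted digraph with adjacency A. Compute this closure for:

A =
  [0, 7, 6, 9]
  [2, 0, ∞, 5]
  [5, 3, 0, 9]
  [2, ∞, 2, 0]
Closure =
  [0, 7, 6, 9]
  [2, 0, 7, 5]
  [5, 3, 0, 8]
  [2, 5, 2, 0]

This is the Floyd-Warshall all-pairs shortest-path computation. For each intermediate vertex k = 0, 1, …, 3, update dist[i][j] ← min(dist[i][j], dist[i][k] + dist[k][j]). The final matrix gives, for each (i, j), the minimum total weight of any directed path from i to j (possibly empty when i = j).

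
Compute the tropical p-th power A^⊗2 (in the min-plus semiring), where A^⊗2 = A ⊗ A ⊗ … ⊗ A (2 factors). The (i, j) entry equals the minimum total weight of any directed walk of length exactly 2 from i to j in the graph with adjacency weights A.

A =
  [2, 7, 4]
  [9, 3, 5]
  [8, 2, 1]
A^⊗2 =
  [4, 6, 5]
  [11, 6, 6]
  [9, 3, 2]

Each entry (A^⊗2)_ij equals the minimum over all length-2 walks i = v_0 → v_1 → … → v_2 = j of Σ_t A[v_t][v_{t+1}]. For example, for (i, j) = (0, 2) we minimise over 3 possible intermediate vertex sequences; the minimum is 5, attained along the walk 0 → 2 → 2.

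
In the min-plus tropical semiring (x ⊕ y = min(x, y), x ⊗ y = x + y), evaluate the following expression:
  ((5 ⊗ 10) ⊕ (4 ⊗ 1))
((5 ⊗ 10) ⊕ (4 ⊗ 1)) = 5

Expand innermost to outermost. Recall ⊕ takes the minimum of its arguments and ⊗ takes their sum. Working out the expression ((5 ⊗ 10) ⊕ (4 ⊗ 1)) gives 5.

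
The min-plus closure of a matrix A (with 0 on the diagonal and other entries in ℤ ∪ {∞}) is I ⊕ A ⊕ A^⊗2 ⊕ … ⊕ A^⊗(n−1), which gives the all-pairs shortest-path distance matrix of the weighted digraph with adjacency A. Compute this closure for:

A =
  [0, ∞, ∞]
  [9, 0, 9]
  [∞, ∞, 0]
Closure =
  [0, ∞, ∞]
  [9, 0, 9]
  [∞, ∞, 0]

This is the Floyd-Warshall all-pairs shortest-path computation. For each intermediate vertex k = 0, 1, …, 2, update dist[i][j] ← min(dist[i][j], dist[i][k] + dist[k][j]). The final matrix gives, for each (i, j), the minimum total weight of any directed path from i to j (possibly empty when i = j).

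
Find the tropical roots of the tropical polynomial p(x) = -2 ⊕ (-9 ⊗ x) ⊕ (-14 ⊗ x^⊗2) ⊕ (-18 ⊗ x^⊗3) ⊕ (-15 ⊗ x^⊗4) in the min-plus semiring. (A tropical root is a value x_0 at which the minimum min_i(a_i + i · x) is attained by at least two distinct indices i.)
Roots: {-3, 4, 5, 7}

Each tropical root is a break point of the lower envelope of the lines y = a_i + i · x (there are 5 lines, with slopes 0, 1, ..., 4). Only the lines that attain the minimum somewhere contribute to roots; other lines are dominated. Here the surviving (envelope) indices are i = 4, i = 3, i = 2, i = 1, i = 0.
Intersections between consecutive envelope lines give the roots: for adjacent envelope indices i < j the intersection is x = (a_i − a_j) / (j − i). Reading off the sorted break points: {-3, 4, 5, 7}.
Verification: at each break x_0, at least two indices attain the minimum of min_i(a_i + i · x_0).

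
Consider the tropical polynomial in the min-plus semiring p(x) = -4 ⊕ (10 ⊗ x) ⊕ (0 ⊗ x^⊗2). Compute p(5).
p(5) = -4

A tropical monomial a ⊗ x^⊗i evaluates to a + i · x. Evaluating each term at x = 5:
  Term 0 contributes -4 + 0 · 5 = -4
  Term 1 contributes 10 + 1 · 5 = 15
  Term 2 contributes 0 + 2 · 5 = 10
p(5) = ⊕ of these = min[-4, 15, 10] = -4.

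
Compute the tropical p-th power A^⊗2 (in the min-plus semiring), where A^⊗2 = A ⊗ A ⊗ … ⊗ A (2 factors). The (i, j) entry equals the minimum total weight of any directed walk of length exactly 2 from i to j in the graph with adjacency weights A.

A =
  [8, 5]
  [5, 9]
A^⊗2 =
  [10, 13]
  [13, 10]

Each entry (A^⊗2)_ij equals the minimum over all length-2 walks i = v_0 → v_1 → … → v_2 = j of Σ_t A[v_t][v_{t+1}]. For example, for (i, j) = (0, 1) we minimise over 2 possible intermediate vertex sequences; the minimum is 13, attained along the walk 0 → 0 → 1.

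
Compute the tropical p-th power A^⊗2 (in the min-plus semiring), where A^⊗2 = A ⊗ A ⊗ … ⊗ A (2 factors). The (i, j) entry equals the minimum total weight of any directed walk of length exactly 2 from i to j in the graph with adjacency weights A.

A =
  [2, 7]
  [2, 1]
A^⊗2 =
  [4, 8]
  [3, 2]

Each entry (A^⊗2)_ij equals the minimum over all length-2 walks i = v_0 → v_1 → … → v_2 = j of Σ_t A[v_t][v_{t+1}]. For example, for (i, j) = (0, 1) we minimise over 2 possible intermediate vertex sequences; the minimum is 8, attained along the walk 0 → 1 → 1.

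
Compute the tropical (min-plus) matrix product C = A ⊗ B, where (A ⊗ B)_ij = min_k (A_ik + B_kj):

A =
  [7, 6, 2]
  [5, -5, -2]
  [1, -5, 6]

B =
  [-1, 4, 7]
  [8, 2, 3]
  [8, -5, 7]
A ⊗ B =
  [6, -3, 9]
  [3, -7, -2]
  [0, -3, -2]

Apply the min-plus product entry-by-entry:
  C[0][0] = min over k of (A[0][0] + B[0][0] = 7 + -1 = 6, A[0][1] + B[1][0] = 6 + 8 = 14, A[0][2] + B[2][0] = 2 + 8 = 10) = 6 (attained at k = 0)
  C[0][1] = min over k of (A[0][0] + B[0][1] = 7 + 4 = 11, A[0][1] + B[1][1] = 6 + 2 = 8, A[0][2] + B[2][1] = 2 + -5 = -3) = -3 (attained at k = 2)
  C[0][2] = min over k of (A[0][0] + B[0][2] = 7 + 7 = 14, A[0][1] + B[1][2] = 6 + 3 = 9, A[0][2] + B[2][2] = 2 + 7 = 9) = 9 (attained at k = 1)
  C[1][0] = min over k of (A[1][0] + B[0][0] = 5 + -1 = 4, A[1][1] + B[1][0] = -5 + 8 = 3, A[1][2] + B[2][0] = -2 + 8 = 6) = 3 (attained at k = 1)
  C[1][1] = min over k of (A[1][0] + B[0][1] = 5 + 4 = 9, A[1][1] + B[1][1] = -5 + 2 = -3, A[1][2] + B[2][1] = -2 + -5 = -7) = -7 (attained at k = 2)
  C[1][2] = min over k of (A[1][0] + B[0][2] = 5 + 7 = 12, A[1][1] + B[1][2] = -5 + 3 = -2, A[1][2] + B[2][2] = -2 + 7 = 5) = -2 (attained at k = 1)
  C[2][0] = min over k of (A[2][0] + B[0][0] = 1 + -1 = 0, A[2][1] + B[1][0] = -5 + 8 = 3, A[2][2] + B[2][0] = 6 + 8 = 14) = 0 (attained at k = 0)
  C[2][1] = min over k of (A[2][0] + B[0][1] = 1 + 4 = 5, A[2][1] + B[1][1] = -5 + 2 = -3, A[2][2] + B[2][1] = 6 + -5 = 1) = -3 (attained at k = 1)
  C[2][2] = min over k of (A[2][0] + B[0][2] = 1 + 7 = 8, A[2][1] + B[1][2] = -5 + 3 = -2, A[2][2] + B[2][2] = 6 + 7 = 13) = -2 (attained at k = 1)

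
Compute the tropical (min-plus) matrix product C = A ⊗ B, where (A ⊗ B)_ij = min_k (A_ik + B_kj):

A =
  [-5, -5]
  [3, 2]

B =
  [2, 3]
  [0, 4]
A ⊗ B =
  [-5, -2]
  [2, 6]

Apply the min-plus product entry-by-entry:
  C[0][0] = min over k of (A[0][0] + B[0][0] = -5 + 2 = -3, A[0][1] + B[1][0] = -5 + 0 = -5) = -5 (attained at k = 1)
  C[0][1] = min over k of (A[0][0] + B[0][1] = -5 + 3 = -2, A[0][1] + B[1][1] = -5 + 4 = -1) = -2 (attained at k = 0)
  C[1][0] = min over k of (A[1][0] + B[0][0] = 3 + 2 = 5, A[1][1] + B[1][0] = 2 + 0 = 2) = 2 (attained at k = 1)
  C[1][1] = min over k of (A[1][0] + B[0][1] = 3 + 3 = 6, A[1][1] + B[1][1] = 2 + 4 = 6) = 6 (attained at k = 0)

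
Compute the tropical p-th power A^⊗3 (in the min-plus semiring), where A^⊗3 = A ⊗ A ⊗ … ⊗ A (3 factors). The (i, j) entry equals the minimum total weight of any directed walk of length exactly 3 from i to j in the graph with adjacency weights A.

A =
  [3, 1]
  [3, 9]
A^⊗3 =
  [7, 5]
  [7, 7]

Each entry (A^⊗3)_ij equals the minimum over all length-3 walks i = v_0 → v_1 → … → v_3 = j of Σ_t A[v_t][v_{t+1}]. For example, for (i, j) = (0, 1) we minimise over 4 possible intermediate vertex sequences; the minimum is 5, attained along the walk 0 → 1 → 0 → 1.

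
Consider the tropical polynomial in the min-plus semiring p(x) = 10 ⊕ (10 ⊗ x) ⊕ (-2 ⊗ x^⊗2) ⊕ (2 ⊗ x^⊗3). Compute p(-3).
p(-3) = -8

A tropical monomial a ⊗ x^⊗i evaluates to a + i · x. Evaluating each term at x = -3:
  Term 0 contributes 10 + 0 · -3 = 10
  Term 1 contributes 10 + 1 · -3 = 7
  Term 2 contributes -2 + 2 · -3 = -8
  Term 3 contributes 2 + 3 · -3 = -7
p(-3) = ⊕ of these = min[10, 7, -8, -7] = -8.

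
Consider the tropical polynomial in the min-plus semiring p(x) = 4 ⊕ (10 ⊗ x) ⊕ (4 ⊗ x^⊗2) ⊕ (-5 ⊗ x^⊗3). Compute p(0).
p(0) = -5

A tropical monomial a ⊗ x^⊗i evaluates to a + i · x. Evaluating each term at x = 0:
  Term 0 contributes 4 + 0 · 0 = 4
  Term 1 contributes 10 + 1 · 0 = 10
  Term 2 contributes 4 + 2 · 0 = 4
  Term 3 contributes -5 + 3 · 0 = -5
p(0) = ⊕ of these = min[4, 10, 4, -5] = -5.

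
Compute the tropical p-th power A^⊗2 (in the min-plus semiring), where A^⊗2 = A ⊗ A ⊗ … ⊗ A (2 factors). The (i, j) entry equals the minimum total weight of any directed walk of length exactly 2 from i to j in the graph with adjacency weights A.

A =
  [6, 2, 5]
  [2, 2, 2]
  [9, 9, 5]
A^⊗2 =
  [4, 4, 4]
  [4, 4, 4]
  [11, 11, 10]

Each entry (A^⊗2)_ij equals the minimum over all length-2 walks i = v_0 → v_1 → … → v_2 = j of Σ_t A[v_t][v_{t+1}]. For example, for (i, j) = (0, 2) we minimise over 3 possible intermediate vertex sequences; the minimum is 4, attained along the walk 0 → 1 → 2.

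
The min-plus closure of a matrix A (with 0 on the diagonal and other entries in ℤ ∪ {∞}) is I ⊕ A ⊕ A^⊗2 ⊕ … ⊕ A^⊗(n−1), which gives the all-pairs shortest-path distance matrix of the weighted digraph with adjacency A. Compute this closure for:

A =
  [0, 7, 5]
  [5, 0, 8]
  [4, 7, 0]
Closure =
  [0, 7, 5]
  [5, 0, 8]
  [4, 7, 0]

This is the Floyd-Warshall all-pairs shortest-path computation. For each intermediate vertex k = 0, 1, …, 2, update dist[i][j] ← min(dist[i][j], dist[i][k] + dist[k][j]). The final matrix gives, for each (i, j), the minimum total weight of any directed path from i to j (possibly empty when i = j).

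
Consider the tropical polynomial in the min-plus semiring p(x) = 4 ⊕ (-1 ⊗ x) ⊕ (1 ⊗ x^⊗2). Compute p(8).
p(8) = 4

A tropical monomial a ⊗ x^⊗i evaluates to a + i · x. Evaluating each term at x = 8:
  Term 0 contributes 4 + 0 · 8 = 4
  Term 1 contributes -1 + 1 · 8 = 7
  Term 2 contributes 1 + 2 · 8 = 17
p(8) = ⊕ of these = min[4, 7, 17] = 4.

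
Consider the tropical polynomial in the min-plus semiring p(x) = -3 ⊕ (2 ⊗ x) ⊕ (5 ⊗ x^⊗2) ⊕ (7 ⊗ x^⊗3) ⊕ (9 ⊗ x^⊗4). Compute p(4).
p(4) = -3

A tropical monomial a ⊗ x^⊗i evaluates to a + i · x. Evaluating each term at x = 4:
  Term 0 contributes -3 + 0 · 4 = -3
  Term 1 contributes 2 + 1 · 4 = 6
  Term 2 contributes 5 + 2 · 4 = 13
  Term 3 contributes 7 + 3 · 4 = 19
  Term 4 contributes 9 + 4 · 4 = 25
p(4) = ⊕ of these = min[-3, 6, 13, 19, 25] = -3.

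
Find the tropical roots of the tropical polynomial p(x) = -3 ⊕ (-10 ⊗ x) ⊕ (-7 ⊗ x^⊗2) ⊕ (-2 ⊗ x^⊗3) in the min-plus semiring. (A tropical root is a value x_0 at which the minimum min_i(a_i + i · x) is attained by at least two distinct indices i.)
Roots: {-5, -3, 7}

Each tropical root is a break point of the lower envelope of the lines y = a_i + i · x (there are 4 lines, with slopes 0, 1, ..., 3). Only the lines that attain the minimum somewhere contribute to roots; other lines are dominated. Here the surviving (envelope) indices are i = 3, i = 2, i = 1, i = 0.
Intersections between consecutive envelope lines give the roots: for adjacent envelope indices i < j the intersection is x = (a_i − a_j) / (j − i). Reading off the sorted break points: {-5, -3, 7}.
Verification: at each break x_0, at least two indices attain the minimum of min_i(a_i + i · x_0).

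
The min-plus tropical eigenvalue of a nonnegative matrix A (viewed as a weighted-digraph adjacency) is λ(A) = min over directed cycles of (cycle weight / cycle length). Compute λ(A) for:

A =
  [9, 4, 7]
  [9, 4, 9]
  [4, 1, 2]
λ(A) = 2

Enumerate directed cycles and compute their means (weight / length). Sample:
  cycle 0 → 0: weight = 9, length = 1, mean = 9/1 ≈ 9.000
  cycle 1 → 1: weight = 4, length = 1, mean = 4/1 ≈ 4.000
  cycle 2 → 2: weight = 2, length = 1, mean = 2/1 ≈ 2.000
  cycle 0 → 1 → 0: weight = 13, length = 2, mean = 13/2 ≈ 6.500
  cycle 0 → 2 → 0: weight = 11, length = 2, mean = 11/2 ≈ 5.500
  cycle 1 → 0 → 1: weight = 13, length = 2, mean = 13/2 ≈ 6.500
Minimum mean = 2.000, attained e.g. along the cycle 2 → 2 with weight 2 and length 1. So λ(A) = 2/1 = 2.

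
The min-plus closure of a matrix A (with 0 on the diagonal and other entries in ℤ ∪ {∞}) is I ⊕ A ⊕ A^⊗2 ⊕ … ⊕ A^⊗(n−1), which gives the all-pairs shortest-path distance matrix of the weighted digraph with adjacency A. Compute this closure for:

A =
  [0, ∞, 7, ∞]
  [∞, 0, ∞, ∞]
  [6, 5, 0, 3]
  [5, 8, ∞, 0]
Closure =
  [0, 12, 7, 10]
  [∞, 0, ∞, ∞]
  [6, 5, 0, 3]
  [5, 8, 12, 0]

This is the Floyd-Warshall all-pairs shortest-path computation. For each intermediate vertex k = 0, 1, …, 3, update dist[i][j] ← min(dist[i][j], dist[i][k] + dist[k][j]). The final matrix gives, for each (i, j), the minimum total weight of any directed path from i to j (possibly empty when i = j).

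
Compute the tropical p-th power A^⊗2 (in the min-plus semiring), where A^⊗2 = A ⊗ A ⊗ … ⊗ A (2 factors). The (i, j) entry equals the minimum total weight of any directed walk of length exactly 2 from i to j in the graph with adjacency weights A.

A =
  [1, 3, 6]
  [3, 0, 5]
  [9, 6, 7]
A^⊗2 =
  [2, 3, 7]
  [3, 0, 5]
  [9, 6, 11]

Each entry (A^⊗2)_ij equals the minimum over all length-2 walks i = v_0 → v_1 → … → v_2 = j of Σ_t A[v_t][v_{t+1}]. For example, for (i, j) = (0, 2) we minimise over 3 possible intermediate vertex sequences; the minimum is 7, attained along the walk 0 → 0 → 2.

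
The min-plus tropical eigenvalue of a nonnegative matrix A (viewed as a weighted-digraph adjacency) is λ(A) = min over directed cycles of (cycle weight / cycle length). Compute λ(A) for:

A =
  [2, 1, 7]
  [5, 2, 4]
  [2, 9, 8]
λ(A) = 2

Enumerate directed cycles and compute their means (weight / length). Sample:
  cycle 0 → 0: weight = 2, length = 1, mean = 2/1 ≈ 2.000
  cycle 1 → 1: weight = 2, length = 1, mean = 2/1 ≈ 2.000
  cycle 2 → 2: weight = 8, length = 1, mean = 8/1 ≈ 8.000
  cycle 0 → 1 → 0: weight = 6, length = 2, mean = 6/2 ≈ 3.000
  cycle 0 → 2 → 0: weight = 9, length = 2, mean = 9/2 ≈ 4.500
  cycle 1 → 0 → 1: weight = 6, length = 2, mean = 6/2 ≈ 3.000
Minimum mean = 2.000, attained e.g. along the cycle 0 → 0 with weight 2 and length 1. So λ(A) = 2/1 = 2.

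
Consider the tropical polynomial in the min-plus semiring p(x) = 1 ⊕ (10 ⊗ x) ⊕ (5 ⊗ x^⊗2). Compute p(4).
p(4) = 1

A tropical monomial a ⊗ x^⊗i evaluates to a + i · x. Evaluating each term at x = 4:
  Term 0 contributes 1 + 0 · 4 = 1
  Term 1 contributes 10 + 1 · 4 = 14
  Term 2 contributes 5 + 2 · 4 = 13
p(4) = ⊕ of these = min[1, 14, 13] = 1.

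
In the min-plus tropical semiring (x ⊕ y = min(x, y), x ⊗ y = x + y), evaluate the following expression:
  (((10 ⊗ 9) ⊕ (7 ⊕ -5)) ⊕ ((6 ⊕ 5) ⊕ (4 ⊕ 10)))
(((10 ⊗ 9) ⊕ (7 ⊕ -5)) ⊕ ((6 ⊕ 5) ⊕ (4 ⊕ 10))) = -5

Expand innermost to outermost. Recall ⊕ takes the minimum of its arguments and ⊗ takes their sum. Working out the expression (((10 ⊗ 9) ⊕ (7 ⊕ -5)) ⊕ ((6 ⊕ 5) ⊕ (4 ⊕ 10))) gives -5.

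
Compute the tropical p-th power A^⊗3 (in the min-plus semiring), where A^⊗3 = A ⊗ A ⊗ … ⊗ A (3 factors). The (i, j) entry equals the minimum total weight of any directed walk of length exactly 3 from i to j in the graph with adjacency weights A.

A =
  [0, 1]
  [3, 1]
A^⊗3 =
  [0, 1]
  [3, 3]

Each entry (A^⊗3)_ij equals the minimum over all length-3 walks i = v_0 → v_1 → … → v_3 = j of Σ_t A[v_t][v_{t+1}]. For example, for (i, j) = (0, 1) we minimise over 4 possible intermediate vertex sequences; the minimum is 1, attained along the walk 0 → 0 → 0 → 1.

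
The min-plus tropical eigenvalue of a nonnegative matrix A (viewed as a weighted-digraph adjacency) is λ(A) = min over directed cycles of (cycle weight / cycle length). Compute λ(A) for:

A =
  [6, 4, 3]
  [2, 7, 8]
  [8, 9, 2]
λ(A) = 2

Enumerate directed cycles and compute their means (weight / length). Sample:
  cycle 0 → 0: weight = 6, length = 1, mean = 6/1 ≈ 6.000
  cycle 1 → 1: weight = 7, length = 1, mean = 7/1 ≈ 7.000
  cycle 2 → 2: weight = 2, length = 1, mean = 2/1 ≈ 2.000
  cycle 0 → 1 → 0: weight = 6, length = 2, mean = 6/2 ≈ 3.000
  cycle 0 → 2 → 0: weight = 11, length = 2, mean = 11/2 ≈ 5.500
  cycle 1 → 0 → 1: weight = 6, length = 2, mean = 6/2 ≈ 3.000
Minimum mean = 2.000, attained e.g. along the cycle 2 → 2 with weight 2 and length 1. So λ(A) = 2/1 = 2.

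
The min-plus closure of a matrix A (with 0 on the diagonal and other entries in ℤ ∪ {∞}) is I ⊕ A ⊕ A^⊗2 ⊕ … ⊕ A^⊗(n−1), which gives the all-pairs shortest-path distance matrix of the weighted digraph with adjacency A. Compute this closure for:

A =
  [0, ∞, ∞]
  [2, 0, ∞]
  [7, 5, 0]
Closure =
  [0, ∞, ∞]
  [2, 0, ∞]
  [7, 5, 0]

This is the Floyd-Warshall all-pairs shortest-path computation. For each intermediate vertex k = 0, 1, …, 2, update dist[i][j] ← min(dist[i][j], dist[i][k] + dist[k][j]). The final matrix gives, for each (i, j), the minimum total weight of any directed path from i to j (possibly empty when i = j).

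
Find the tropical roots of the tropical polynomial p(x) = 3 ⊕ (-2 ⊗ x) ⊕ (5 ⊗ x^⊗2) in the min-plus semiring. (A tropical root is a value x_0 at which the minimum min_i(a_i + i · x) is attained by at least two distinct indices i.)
Roots: {-7, 5}

Each tropical root is a break point of the lower envelope of the lines y = a_i + i · x (there are 3 lines, with slopes 0, 1, ..., 2). Only the lines that attain the minimum somewhere contribute to roots; other lines are dominated. Here the surviving (envelope) indices are i = 2, i = 1, i = 0.
Intersections between consecutive envelope lines give the roots: for adjacent envelope indices i < j the intersection is x = (a_i − a_j) / (j − i). Reading off the sorted break points: {-7, 5}.
Verification: at each break x_0, at least two indices attain the minimum of min_i(a_i + i · x_0).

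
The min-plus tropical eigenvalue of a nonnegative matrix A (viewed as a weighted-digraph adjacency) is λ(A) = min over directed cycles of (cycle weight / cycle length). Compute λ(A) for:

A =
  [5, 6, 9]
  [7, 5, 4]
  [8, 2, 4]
λ(A) = 3

Enumerate directed cycles and compute their means (weight / length). Sample:
  cycle 0 → 0: weight = 5, length = 1, mean = 5/1 ≈ 5.000
  cycle 1 → 1: weight = 5, length = 1, mean = 5/1 ≈ 5.000
  cycle 2 → 2: weight = 4, length = 1, mean = 4/1 ≈ 4.000
  cycle 0 → 1 → 0: weight = 13, length = 2, mean = 13/2 ≈ 6.500
  cycle 0 → 2 → 0: weight = 17, length = 2, mean = 17/2 ≈ 8.500
  cycle 1 → 0 → 1: weight = 13, length = 2, mean = 13/2 ≈ 6.500
Minimum mean = 3.000, attained e.g. along the cycle 1 → 2 → 1 with weight 6 and length 2. So λ(A) = 6/2 = 3.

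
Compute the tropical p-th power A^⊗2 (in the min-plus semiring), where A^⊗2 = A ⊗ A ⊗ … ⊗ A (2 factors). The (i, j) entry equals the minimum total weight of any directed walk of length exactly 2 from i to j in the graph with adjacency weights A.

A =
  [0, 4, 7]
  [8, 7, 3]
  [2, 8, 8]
A^⊗2 =
  [0, 4, 7]
  [5, 11, 10]
  [2, 6, 9]

Each entry (A^⊗2)_ij equals the minimum over all length-2 walks i = v_0 → v_1 → … → v_2 = j of Σ_t A[v_t][v_{t+1}]. For example, for (i, j) = (0, 2) we minimise over 3 possible intermediate vertex sequences; the minimum is 7, attained along the walk 0 → 0 → 2.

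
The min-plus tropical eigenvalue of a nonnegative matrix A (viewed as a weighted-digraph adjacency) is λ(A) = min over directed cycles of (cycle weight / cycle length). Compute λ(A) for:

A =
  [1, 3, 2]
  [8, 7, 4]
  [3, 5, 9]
λ(A) = 1

Enumerate directed cycles and compute their means (weight / length). Sample:
  cycle 0 → 0: weight = 1, length = 1, mean = 1/1 ≈ 1.000
  cycle 1 → 1: weight = 7, length = 1, mean = 7/1 ≈ 7.000
  cycle 2 → 2: weight = 9, length = 1, mean = 9/1 ≈ 9.000
  cycle 0 → 1 → 0: weight = 11, length = 2, mean = 11/2 ≈ 5.500
  cycle 0 → 2 → 0: weight = 5, length = 2, mean = 5/2 ≈ 2.500
  cycle 1 → 0 → 1: weight = 11, length = 2, mean = 11/2 ≈ 5.500
Minimum mean = 1.000, attained e.g. along the cycle 0 → 0 with weight 1 and length 1. So λ(A) = 1/1 = 1.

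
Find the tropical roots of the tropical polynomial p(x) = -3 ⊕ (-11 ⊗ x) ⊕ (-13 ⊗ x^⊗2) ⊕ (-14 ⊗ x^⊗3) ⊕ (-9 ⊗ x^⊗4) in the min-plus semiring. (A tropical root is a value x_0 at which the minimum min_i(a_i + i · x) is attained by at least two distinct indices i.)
Roots: {-5, 1, 2, 8}

Each tropical root is a break point of the lower envelope of the lines y = a_i + i · x (there are 5 lines, with slopes 0, 1, ..., 4). Only the lines that attain the minimum somewhere contribute to roots; other lines are dominated. Here the surviving (envelope) indices are i = 4, i = 3, i = 2, i = 1, i = 0.
Intersections between consecutive envelope lines give the roots: for adjacent envelope indices i < j the intersection is x = (a_i − a_j) / (j − i). Reading off the sorted break points: {-5, 1, 2, 8}.
Verification: at each break x_0, at least two indices attain the minimum of min_i(a_i + i · x_0).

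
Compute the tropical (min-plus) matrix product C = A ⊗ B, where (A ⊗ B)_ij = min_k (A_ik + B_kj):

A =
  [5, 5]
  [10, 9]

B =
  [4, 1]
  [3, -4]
A ⊗ B =
  [8, 1]
  [12, 5]

Apply the min-plus product entry-by-entry:
  C[0][0] = min over k of (A[0][0] + B[0][0] = 5 + 4 = 9, A[0][1] + B[1][0] = 5 + 3 = 8) = 8 (attained at k = 1)
  C[0][1] = min over k of (A[0][0] + B[0][1] = 5 + 1 = 6, A[0][1] + B[1][1] = 5 + -4 = 1) = 1 (attained at k = 1)
  C[1][0] = min over k of (A[1][0] + B[0][0] = 10 + 4 = 14, A[1][1] + B[1][0] = 9 + 3 = 12) = 12 (attained at k = 1)
  C[1][1] = min over k of (A[1][0] + B[0][1] = 10 + 1 = 11, A[1][1] + B[1][1] = 9 + -4 = 5) = 5 (attained at k = 1)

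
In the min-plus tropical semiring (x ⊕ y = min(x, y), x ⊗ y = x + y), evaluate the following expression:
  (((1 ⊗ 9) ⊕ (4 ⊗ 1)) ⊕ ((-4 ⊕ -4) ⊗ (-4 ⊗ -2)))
(((1 ⊗ 9) ⊕ (4 ⊗ 1)) ⊕ ((-4 ⊕ -4) ⊗ (-4 ⊗ -2))) = -10

Expand innermost to outermost. Recall ⊕ takes the minimum of its arguments and ⊗ takes their sum. Working out the expression (((1 ⊗ 9) ⊕ (4 ⊗ 1)) ⊕ ((-4 ⊕ -4) ⊗ (-4 ⊗ -2))) gives -10.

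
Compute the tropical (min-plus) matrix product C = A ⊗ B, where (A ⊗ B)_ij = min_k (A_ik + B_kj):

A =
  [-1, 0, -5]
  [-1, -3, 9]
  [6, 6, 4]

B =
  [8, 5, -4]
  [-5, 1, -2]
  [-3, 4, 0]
A ⊗ B =
  [-8, -1, -5]
  [-8, -2, -5]
  [1, 7, 2]

Apply the min-plus product entry-by-entry:
  C[0][0] = min over k of (A[0][0] + B[0][0] = -1 + 8 = 7, A[0][1] + B[1][0] = 0 + -5 = -5, A[0][2] + B[2][0] = -5 + -3 = -8) = -8 (attained at k = 2)
  C[0][1] = min over k of (A[0][0] + B[0][1] = -1 + 5 = 4, A[0][1] + B[1][1] = 0 + 1 = 1, A[0][2] + B[2][1] = -5 + 4 = -1) = -1 (attained at k = 2)
  C[0][2] = min over k of (A[0][0] + B[0][2] = -1 + -4 = -5, A[0][1] + B[1][2] = 0 + -2 = -2, A[0][2] + B[2][2] = -5 + 0 = -5) = -5 (attained at k = 0)
  C[1][0] = min over k of (A[1][0] + B[0][0] = -1 + 8 = 7, A[1][1] + B[1][0] = -3 + -5 = -8, A[1][2] + B[2][0] = 9 + -3 = 6) = -8 (attained at k = 1)
  C[1][1] = min over k of (A[1][0] + B[0][1] = -1 + 5 = 4, A[1][1] + B[1][1] = -3 + 1 = -2, A[1][2] + B[2][1] = 9 + 4 = 13) = -2 (attained at k = 1)
  C[1][2] = min over k of (A[1][0] + B[0][2] = -1 + -4 = -5, A[1][1] + B[1][2] = -3 + -2 = -5, A[1][2] + B[2][2] = 9 + 0 = 9) = -5 (attained at k = 0)
  C[2][0] = min over k of (A[2][0] + B[0][0] = 6 + 8 = 14, A[2][1] + B[1][0] = 6 + -5 = 1, A[2][2] + B[2][0] = 4 + -3 = 1) = 1 (attained at k = 1)
  C[2][1] = min over k of (A[2][0] + B[0][1] = 6 + 5 = 11, A[2][1] + B[1][1] = 6 + 1 = 7, A[2][2] + B[2][1] = 4 + 4 = 8) = 7 (attained at k = 1)
  C[2][2] = min over k of (A[2][0] + B[0][2] = 6 + -4 = 2, A[2][1] + B[1][2] = 6 + -2 = 4, A[2][2] + B[2][2] = 4 + 0 = 4) = 2 (attained at k = 0)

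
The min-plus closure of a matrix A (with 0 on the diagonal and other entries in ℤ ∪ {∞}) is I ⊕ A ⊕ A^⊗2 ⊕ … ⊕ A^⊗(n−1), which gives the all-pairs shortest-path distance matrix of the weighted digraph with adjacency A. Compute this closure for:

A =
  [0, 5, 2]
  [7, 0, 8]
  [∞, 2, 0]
Closure =
  [0, 4, 2]
  [7, 0, 8]
  [9, 2, 0]

This is the Floyd-Warshall all-pairs shortest-path computation. For each intermediate vertex k = 0, 1, …, 2, update dist[i][j] ← min(dist[i][j], dist[i][k] + dist[k][j]). The final matrix gives, for each (i, j), the minimum total weight of any directed path from i to j (possibly empty when i = j).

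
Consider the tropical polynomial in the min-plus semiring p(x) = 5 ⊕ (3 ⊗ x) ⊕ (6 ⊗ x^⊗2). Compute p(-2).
p(-2) = 1

A tropical monomial a ⊗ x^⊗i evaluates to a + i · x. Evaluating each term at x = -2:
  Term 0 contributes 5 + 0 · -2 = 5
  Term 1 contributes 3 + 1 · -2 = 1
  Term 2 contributes 6 + 2 · -2 = 2
p(-2) = ⊕ of these = min[5, 1, 2] = 1.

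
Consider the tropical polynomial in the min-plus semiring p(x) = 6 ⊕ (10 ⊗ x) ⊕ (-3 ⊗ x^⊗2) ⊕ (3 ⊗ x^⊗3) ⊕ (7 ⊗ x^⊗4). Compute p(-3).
p(-3) = -9

A tropical monomial a ⊗ x^⊗i evaluates to a + i · x. Evaluating each term at x = -3:
  Term 0 contributes 6 + 0 · -3 = 6
  Term 1 contributes 10 + 1 · -3 = 7
  Term 2 contributes -3 + 2 · -3 = -9
  Term 3 contributes 3 + 3 · -3 = -6
  Term 4 contributes 7 + 4 · -3 = -5
p(-3) = ⊕ of these = min[6, 7, -9, -6, -5] = -9.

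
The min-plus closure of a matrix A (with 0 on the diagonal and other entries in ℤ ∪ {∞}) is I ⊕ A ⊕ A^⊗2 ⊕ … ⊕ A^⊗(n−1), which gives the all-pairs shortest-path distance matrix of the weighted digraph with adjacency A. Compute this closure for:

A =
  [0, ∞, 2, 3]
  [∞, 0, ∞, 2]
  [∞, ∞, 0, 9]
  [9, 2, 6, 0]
Closure =
  [0, 5, 2, 3]
  [11, 0, 8, 2]
  [18, 11, 0, 9]
  [9, 2, 6, 0]

This is the Floyd-Warshall all-pairs shortest-path computation. For each intermediate vertex k = 0, 1, …, 3, update dist[i][j] ← min(dist[i][j], dist[i][k] + dist[k][j]). The final matrix gives, for each (i, j), the minimum total weight of any directed path from i to j (possibly empty when i = j).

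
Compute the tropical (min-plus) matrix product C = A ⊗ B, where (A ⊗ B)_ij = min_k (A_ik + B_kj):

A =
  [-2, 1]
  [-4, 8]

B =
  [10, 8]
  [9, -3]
A ⊗ B =
  [8, -2]
  [6, 4]

Apply the min-plus product entry-by-entry:
  C[0][0] = min over k of (A[0][0] + B[0][0] = -2 + 10 = 8, A[0][1] + B[1][0] = 1 + 9 = 10) = 8 (attained at k = 0)
  C[0][1] = min over k of (A[0][0] + B[0][1] = -2 + 8 = 6, A[0][1] + B[1][1] = 1 + -3 = -2) = -2 (attained at k = 1)
  C[1][0] = min over k of (A[1][0] + B[0][0] = -4 + 10 = 6, A[1][1] + B[1][0] = 8 + 9 = 17) = 6 (attained at k = 0)
  C[1][1] = min over k of (A[1][0] + B[0][1] = -4 + 8 = 4, A[1][1] + B[1][1] = 8 + -3 = 5) = 4 (attained at k = 0)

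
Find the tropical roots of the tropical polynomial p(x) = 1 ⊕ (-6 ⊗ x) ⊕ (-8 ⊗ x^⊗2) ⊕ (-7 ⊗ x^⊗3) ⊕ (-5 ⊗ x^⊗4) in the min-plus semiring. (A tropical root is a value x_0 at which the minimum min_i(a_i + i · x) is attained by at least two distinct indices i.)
Roots: {-2, -1, 2, 7}

Each tropical root is a break point of the lower envelope of the lines y = a_i + i · x (there are 5 lines, with slopes 0, 1, ..., 4). Only the lines that attain the minimum somewhere contribute to roots; other lines are dominated. Here the surviving (envelope) indices are i = 4, i = 3, i = 2, i = 1, i = 0.
Intersections between consecutive envelope lines give the roots: for adjacent envelope indices i < j the intersection is x = (a_i − a_j) / (j − i). Reading off the sorted break points: {-2, -1, 2, 7}.
Verification: at each break x_0, at least two indices attain the minimum of min_i(a_i + i · x_0).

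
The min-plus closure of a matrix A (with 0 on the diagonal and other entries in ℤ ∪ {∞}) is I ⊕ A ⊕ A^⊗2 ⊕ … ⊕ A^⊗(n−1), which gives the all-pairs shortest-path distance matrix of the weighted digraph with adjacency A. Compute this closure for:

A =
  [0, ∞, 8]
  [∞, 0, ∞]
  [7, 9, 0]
Closure =
  [0, 17, 8]
  [∞, 0, ∞]
  [7, 9, 0]

This is the Floyd-Warshall all-pairs shortest-path computation. For each intermediate vertex k = 0, 1, …, 2, update dist[i][j] ← min(dist[i][j], dist[i][k] + dist[k][j]). The final matrix gives, for each (i, j), the minimum total weight of any directed path from i to j (possibly empty when i = j).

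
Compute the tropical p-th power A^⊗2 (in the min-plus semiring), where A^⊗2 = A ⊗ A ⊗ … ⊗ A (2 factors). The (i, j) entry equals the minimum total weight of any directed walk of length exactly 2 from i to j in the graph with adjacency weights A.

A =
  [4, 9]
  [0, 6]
A^⊗2 =
  [8, 13]
  [4, 9]

Each entry (A^⊗2)_ij equals the minimum over all length-2 walks i = v_0 → v_1 → … → v_2 = j of Σ_t A[v_t][v_{t+1}]. For example, for (i, j) = (0, 1) we minimise over 2 possible intermediate vertex sequences; the minimum is 13, attained along the walk 0 → 0 → 1.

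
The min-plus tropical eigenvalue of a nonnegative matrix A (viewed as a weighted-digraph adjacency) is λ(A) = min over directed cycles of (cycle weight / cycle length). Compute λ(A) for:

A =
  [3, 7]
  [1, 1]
λ(A) = 1

Enumerate directed cycles and compute their means (weight / length). Sample:
  cycle 0 → 0: weight = 3, length = 1, mean = 3/1 ≈ 3.000
  cycle 1 → 1: weight = 1, length = 1, mean = 1/1 ≈ 1.000
  cycle 0 → 1 → 0: weight = 8, length = 2, mean = 8/2 ≈ 4.000
  cycle 1 → 0 → 1: weight = 8, length = 2, mean = 8/2 ≈ 4.000
Minimum mean = 1.000, attained e.g. along the cycle 1 → 1 with weight 1 and length 1. So λ(A) = 1/1 = 1.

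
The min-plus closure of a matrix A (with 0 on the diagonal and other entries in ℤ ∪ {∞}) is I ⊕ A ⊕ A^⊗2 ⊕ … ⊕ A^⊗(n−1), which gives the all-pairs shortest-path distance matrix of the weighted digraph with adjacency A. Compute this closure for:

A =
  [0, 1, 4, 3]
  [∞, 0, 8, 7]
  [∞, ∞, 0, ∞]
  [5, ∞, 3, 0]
Closure =
  [0, 1, 4, 3]
  [12, 0, 8, 7]
  [∞, ∞, 0, ∞]
  [5, 6, 3, 0]

This is the Floyd-Warshall all-pairs shortest-path computation. For each intermediate vertex k = 0, 1, …, 3, update dist[i][j] ← min(dist[i][j], dist[i][k] + dist[k][j]). The final matrix gives, for each (i, j), the minimum total weight of any directed path from i to j (possibly empty when i = j).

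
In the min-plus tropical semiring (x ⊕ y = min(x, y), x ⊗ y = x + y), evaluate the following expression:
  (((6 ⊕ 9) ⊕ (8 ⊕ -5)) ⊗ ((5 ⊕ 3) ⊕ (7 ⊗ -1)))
(((6 ⊕ 9) ⊕ (8 ⊕ -5)) ⊗ ((5 ⊕ 3) ⊕ (7 ⊗ -1))) = -2

Expand innermost to outermost. Recall ⊕ takes the minimum of its arguments and ⊗ takes their sum. Working out the expression (((6 ⊕ 9) ⊕ (8 ⊕ -5)) ⊗ ((5 ⊕ 3) ⊕ (7 ⊗ -1))) gives -2.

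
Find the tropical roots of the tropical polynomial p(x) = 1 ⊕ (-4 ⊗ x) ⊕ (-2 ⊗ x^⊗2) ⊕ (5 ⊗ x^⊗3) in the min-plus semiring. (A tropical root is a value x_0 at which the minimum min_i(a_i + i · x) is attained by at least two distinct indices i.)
Roots: {-7, -2, 5}

Each tropical root is a break point of the lower envelope of the lines y = a_i + i · x (there are 4 lines, with slopes 0, 1, ..., 3). Only the lines that attain the minimum somewhere contribute to roots; other lines are dominated. Here the surviving (envelope) indices are i = 3, i = 2, i = 1, i = 0.
Intersections between consecutive envelope lines give the roots: for adjacent envelope indices i < j the intersection is x = (a_i − a_j) / (j − i). Reading off the sorted break points: {-7, -2, 5}.
Verification: at each break x_0, at least two indices attain the minimum of min_i(a_i + i · x_0).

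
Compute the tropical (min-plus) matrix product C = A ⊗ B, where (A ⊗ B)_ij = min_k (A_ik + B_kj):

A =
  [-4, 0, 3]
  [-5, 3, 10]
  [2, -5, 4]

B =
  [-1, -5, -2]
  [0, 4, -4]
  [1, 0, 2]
A ⊗ B =
  [-5, -9, -6]
  [-6, -10, -7]
  [-5, -3, -9]

Apply the min-plus product entry-by-entry:
  C[0][0] = min over k of (A[0][0] + B[0][0] = -4 + -1 = -5, A[0][1] + B[1][0] = 0 + 0 = 0, A[0][2] + B[2][0] = 3 + 1 = 4) = -5 (attained at k = 0)
  C[0][1] = min over k of (A[0][0] + B[0][1] = -4 + -5 = -9, A[0][1] + B[1][1] = 0 + 4 = 4, A[0][2] + B[2][1] = 3 + 0 = 3) = -9 (attained at k = 0)
  C[0][2] = min over k of (A[0][0] + B[0][2] = -4 + -2 = -6, A[0][1] + B[1][2] = 0 + -4 = -4, A[0][2] + B[2][2] = 3 + 2 = 5) = -6 (attained at k = 0)
  C[1][0] = min over k of (A[1][0] + B[0][0] = -5 + -1 = -6, A[1][1] + B[1][0] = 3 + 0 = 3, A[1][2] + B[2][0] = 10 + 1 = 11) = -6 (attained at k = 0)
  C[1][1] = min over k of (A[1][0] + B[0][1] = -5 + -5 = -10, A[1][1] + B[1][1] = 3 + 4 = 7, A[1][2] + B[2][1] = 10 + 0 = 10) = -10 (attained at k = 0)
  C[1][2] = min over k of (A[1][0] + B[0][2] = -5 + -2 = -7, A[1][1] + B[1][2] = 3 + -4 = -1, A[1][2] + B[2][2] = 10 + 2 = 12) = -7 (attained at k = 0)
  C[2][0] = min over k of (A[2][0] + B[0][0] = 2 + -1 = 1, A[2][1] + B[1][0] = -5 + 0 = -5, A[2][2] + B[2][0] = 4 + 1 = 5) = -5 (attained at k = 1)
  C[2][1] = min over k of (A[2][0] + B[0][1] = 2 + -5 = -3, A[2][1] + B[1][1] = -5 + 4 = -1, A[2][2] + B[2][1] = 4 + 0 = 4) = -3 (attained at k = 0)
  C[2][2] = min over k of (A[2][0] + B[0][2] = 2 + -2 = 0, A[2][1] + B[1][2] = -5 + -4 = -9, A[2][2] + B[2][2] = 4 + 2 = 6) = -9 (attained at k = 1)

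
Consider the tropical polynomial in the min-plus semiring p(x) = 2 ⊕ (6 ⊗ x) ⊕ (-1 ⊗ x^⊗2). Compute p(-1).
p(-1) = -3

A tropical monomial a ⊗ x^⊗i evaluates to a + i · x. Evaluating each term at x = -1:
  Term 0 contributes 2 + 0 · -1 = 2
  Term 1 contributes 6 + 1 · -1 = 5
  Term 2 contributes -1 + 2 · -1 = -3
p(-1) = ⊕ of these = min[2, 5, -3] = -3.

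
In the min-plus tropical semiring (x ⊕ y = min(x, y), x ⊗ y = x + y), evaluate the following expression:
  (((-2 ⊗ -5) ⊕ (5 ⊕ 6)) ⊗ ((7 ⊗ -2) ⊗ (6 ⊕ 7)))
(((-2 ⊗ -5) ⊕ (5 ⊕ 6)) ⊗ ((7 ⊗ -2) ⊗ (6 ⊕ 7))) = 4

Expand innermost to outermost. Recall ⊕ takes the minimum of its arguments and ⊗ takes their sum. Working out the expression (((-2 ⊗ -5) ⊕ (5 ⊕ 6)) ⊗ ((7 ⊗ -2) ⊗ (6 ⊕ 7))) gives 4.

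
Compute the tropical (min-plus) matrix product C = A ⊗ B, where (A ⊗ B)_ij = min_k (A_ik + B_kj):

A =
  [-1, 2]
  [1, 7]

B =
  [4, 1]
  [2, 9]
A ⊗ B =
  [3, 0]
  [5, 2]

Apply the min-plus product entry-by-entry:
  C[0][0] = min over k of (A[0][0] + B[0][0] = -1 + 4 = 3, A[0][1] + B[1][0] = 2 + 2 = 4) = 3 (attained at k = 0)
  C[0][1] = min over k of (A[0][0] + B[0][1] = -1 + 1 = 0, A[0][1] + B[1][1] = 2 + 9 = 11) = 0 (attained at k = 0)
  C[1][0] = min over k of (A[1][0] + B[0][0] = 1 + 4 = 5, A[1][1] + B[1][0] = 7 + 2 = 9) = 5 (attained at k = 0)
  C[1][1] = min over k of (A[1][0] + B[0][1] = 1 + 1 = 2, A[1][1] + B[1][1] = 7 + 9 = 16) = 2 (attained at k = 0)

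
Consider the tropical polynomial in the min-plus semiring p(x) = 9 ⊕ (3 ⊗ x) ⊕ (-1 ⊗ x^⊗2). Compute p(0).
p(0) = -1

A tropical monomial a ⊗ x^⊗i evaluates to a + i · x. Evaluating each term at x = 0:
  Term 0 contributes 9 + 0 · 0 = 9
  Term 1 contributes 3 + 1 · 0 = 3
  Term 2 contributes -1 + 2 · 0 = -1
p(0) = ⊕ of these = min[9, 3, -1] = -1.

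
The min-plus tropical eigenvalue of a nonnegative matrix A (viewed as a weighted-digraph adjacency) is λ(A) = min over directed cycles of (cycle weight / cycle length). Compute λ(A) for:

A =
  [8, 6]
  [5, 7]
λ(A) = 11/2

Enumerate directed cycles and compute their means (weight / length). Sample:
  cycle 0 → 0: weight = 8, length = 1, mean = 8/1 ≈ 8.000
  cycle 1 → 1: weight = 7, length = 1, mean = 7/1 ≈ 7.000
  cycle 0 → 1 → 0: weight = 11, length = 2, mean = 11/2 ≈ 5.500
  cycle 1 → 0 → 1: weight = 11, length = 2, mean = 11/2 ≈ 5.500
Minimum mean = 5.500, attained e.g. along the cycle 0 → 1 → 0 with weight 11 and length 2. So λ(A) = 11/2 = 11/2.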